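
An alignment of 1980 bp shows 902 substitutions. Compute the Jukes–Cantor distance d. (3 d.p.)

0.701

p = 902/1980 ≈ 0.455556.
d = −(3/4) ln(1 − 4p/3) = −0.75 ln(1 − 0.607408) = −0.75 ln(0.392592)
  = −0.75 × (-0.934984) = 0.701238 substitutions/site.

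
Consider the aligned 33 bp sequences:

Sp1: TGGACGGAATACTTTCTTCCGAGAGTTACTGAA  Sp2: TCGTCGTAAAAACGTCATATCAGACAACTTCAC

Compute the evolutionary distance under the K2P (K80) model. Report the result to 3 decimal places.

Of 33 sites, 3 differences are transitions and 15 are transversions, so P = 3/33 ≈ 0.090909 and Q = 15/33 ≈ 0.454545.
Under the Kimura two-parameter model, d = −½ ln(1 − 2P − Q) − ¼ ln(1 − 2Q).
1 − 2P − Q = 0.363637, giving −½ ln(0.363637) = 0.505800.
1 − 2Q = 0.09091, giving −¼ ln(0.09091) = 0.599471.
d = 0.505800 + 0.599471 = 1.105271.

1.105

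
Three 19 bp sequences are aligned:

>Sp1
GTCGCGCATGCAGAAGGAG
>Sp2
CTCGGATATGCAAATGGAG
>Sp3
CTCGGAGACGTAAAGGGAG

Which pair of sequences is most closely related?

Sp1–Sp2: 6/19 differ, p = 0.316, d = 0.410.
Sp1–Sp3: 8/19 differ, p = 0.421, d = 0.618.
Sp2–Sp3: 4/19 differ, p = 0.211, d = 0.247.
The smallest distance is between Sp2 and Sp3.

Sp2 and Sp3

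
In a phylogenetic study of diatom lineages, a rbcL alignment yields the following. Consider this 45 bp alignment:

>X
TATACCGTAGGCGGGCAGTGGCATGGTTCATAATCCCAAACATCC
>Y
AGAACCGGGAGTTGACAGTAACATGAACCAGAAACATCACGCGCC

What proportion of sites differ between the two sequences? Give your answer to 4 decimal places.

The sequences differ at 23 of 45 positions.
p = 23/45 = 0.511111… ≈ 0.5111 (to 4 d.p.).

0.5111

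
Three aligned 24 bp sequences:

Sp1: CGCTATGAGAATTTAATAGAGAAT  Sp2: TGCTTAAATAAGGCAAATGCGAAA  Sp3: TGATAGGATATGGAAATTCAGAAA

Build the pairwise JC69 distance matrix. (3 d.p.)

d(Sp1,Sp2) = 0.824, d(Sp1,Sp3) = 0.708, d(Sp2,Sp3) = 0.520

Sp1–Sp2: 12/24 sites differ → p = 0.5, d = −0.75 ln(1 − 0.666667) = 0.823960 ≈ 0.824.
Sp1–Sp3: 11/24 sites differ → p ≈ 0.458333, d = −0.75 ln(1 − 0.611111) = 0.708346 ≈ 0.708.
Sp2–Sp3: 9/24 sites differ → p = 0.375, d = −0.75 ln(1 − 0.5) = 0.519860 ≈ 0.520.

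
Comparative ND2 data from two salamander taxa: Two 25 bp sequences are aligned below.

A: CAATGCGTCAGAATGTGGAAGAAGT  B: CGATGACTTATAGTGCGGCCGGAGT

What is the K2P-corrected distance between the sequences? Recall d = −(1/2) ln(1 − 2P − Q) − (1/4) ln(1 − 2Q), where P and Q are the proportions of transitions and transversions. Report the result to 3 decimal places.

Of 25 sites, 5 differences are transitions and 5 are transversions, so P = 5/25 = 0.2 and Q = 5/25 = 0.2.
Under the Kimura two-parameter model, d = −½ ln(1 − 2P − Q) − ¼ ln(1 − 2Q).
1 − 2P − Q = 0.4, giving −½ ln(0.4) = 0.458145.
1 − 2Q = 0.6, giving −¼ ln(0.6) = 0.127706.
d = 0.458145 + 0.127706 = 0.585851.

0.586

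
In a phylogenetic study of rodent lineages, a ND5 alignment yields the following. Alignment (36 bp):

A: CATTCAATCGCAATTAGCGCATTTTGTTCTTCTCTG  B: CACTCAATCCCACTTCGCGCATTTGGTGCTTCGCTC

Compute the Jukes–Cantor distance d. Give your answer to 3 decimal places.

The sequences differ at 8 of 36 sites (3, 10, 13, 16, 25, 28, 33, 36), so p = 8/36 ≈ 0.222222.
d = −(3/4) ln(1 − 4p/3) = −0.75 ln(1 − 0.296296) = −0.75 ln(0.703704)
  = −0.75 × (-0.351397) = 0.263548 substitutions/site.

0.264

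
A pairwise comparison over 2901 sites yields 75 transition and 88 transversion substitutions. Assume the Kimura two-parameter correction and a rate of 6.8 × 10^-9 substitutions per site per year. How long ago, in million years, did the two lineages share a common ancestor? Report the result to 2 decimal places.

P = 75/2901 ≈ 0.025853 and Q = 88/2901 ≈ 0.030334.
Under the Kimura two-parameter model, d = −½ ln(1 − 2P − Q) − ¼ ln(1 − 2Q).
1 − 2P − Q = 0.91796, giving −½ ln(0.91796) = 0.042801.
1 − 2Q = 0.939332, giving −¼ ln(0.939332) = 0.015647.
d = 0.042801 + 0.015647 = 0.058448.
Under a molecular clock d = 2μt, so t = d/(2μ) = 0.058448 / (2 × 6.8 × 10^-9) = 4.30 million years.

4.30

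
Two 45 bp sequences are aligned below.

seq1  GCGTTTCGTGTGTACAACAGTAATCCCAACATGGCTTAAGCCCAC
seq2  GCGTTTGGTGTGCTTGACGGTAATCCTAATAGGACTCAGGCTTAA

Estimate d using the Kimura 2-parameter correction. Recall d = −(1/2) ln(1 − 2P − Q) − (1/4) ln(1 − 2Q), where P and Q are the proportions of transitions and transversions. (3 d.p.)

Of 45 sites, 11 differences are transitions and 4 are transversions, so P = 11/45 ≈ 0.244444 and Q = 4/45 ≈ 0.088889.
Under the Kimura two-parameter model, d = −½ ln(1 − 2P − Q) − ¼ ln(1 − 2Q).
1 − 2P − Q = 0.422223, giving −½ ln(0.422223) = 0.431111.
1 − 2Q = 0.822222, giving −¼ ln(0.822222) = 0.048936.
d = 0.431111 + 0.048936 = 0.480047.

0.480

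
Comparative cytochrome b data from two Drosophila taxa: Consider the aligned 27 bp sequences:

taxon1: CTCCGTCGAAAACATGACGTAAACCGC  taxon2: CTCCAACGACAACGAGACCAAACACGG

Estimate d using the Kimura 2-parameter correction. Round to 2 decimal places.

0.52

Of 27 sites, 2 differences are transitions and 8 are transversions, so P = 2/27 ≈ 0.074074 and Q = 8/27 ≈ 0.296296.
Under the Kimura two-parameter model, d = −½ ln(1 − 2P − Q) − ¼ ln(1 − 2Q).
1 − 2P − Q = 0.555556, giving −½ ln(0.555556) = 0.293893.
1 − 2Q = 0.407408, giving −¼ ln(0.407408) = 0.224485.
d = 0.293893 + 0.224485 = 0.518378.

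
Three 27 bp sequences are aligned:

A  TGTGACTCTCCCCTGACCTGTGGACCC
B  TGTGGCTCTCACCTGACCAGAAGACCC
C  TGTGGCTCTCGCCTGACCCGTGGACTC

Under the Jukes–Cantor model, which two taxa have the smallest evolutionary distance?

A and C

A–B: 5/27 differ, p = 0.185, d = 0.213.
A–C: 4/27 differ, p = 0.148, d = 0.165.
B–C: 5/27 differ, p = 0.185, d = 0.213.
The smallest distance is between A and C.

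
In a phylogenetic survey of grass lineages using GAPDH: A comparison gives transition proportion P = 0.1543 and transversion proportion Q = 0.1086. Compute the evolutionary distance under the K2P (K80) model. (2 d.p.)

0.33

Under the Kimura two-parameter model, d = −½ ln(1 − 2P − Q) − ¼ ln(1 − 2Q).
1 − 2P − Q = 0.5828, giving −½ ln(0.5828) = 0.269956.
1 − 2Q = 0.7828, giving −¼ ln(0.7828) = 0.061220.
d = 0.269956 + 0.061220 = 0.331176.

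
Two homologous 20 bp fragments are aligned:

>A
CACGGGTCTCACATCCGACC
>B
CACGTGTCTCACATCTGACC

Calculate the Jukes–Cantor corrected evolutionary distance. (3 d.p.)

The sequences differ at 2 of 20 sites (5, 16), so p = 2/20 = 0.1.
d = −(3/4) ln(1 − 4p/3) = −0.75 ln(1 − 0.133333) = −0.75 ln(0.866667)
  = −0.75 × (-0.143100) = 0.107325 substitutions/site.

0.107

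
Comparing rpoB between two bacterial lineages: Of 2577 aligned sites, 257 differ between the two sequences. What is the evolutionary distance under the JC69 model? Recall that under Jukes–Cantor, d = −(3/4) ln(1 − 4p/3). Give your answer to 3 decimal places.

p = 257/2577 ≈ 0.099728.
d = −(3/4) ln(1 − 4p/3) = −0.75 ln(1 − 0.132971) = −0.75 ln(0.867029)
  = −0.75 × (-0.142683) = 0.107012 substitutions/site.

0.107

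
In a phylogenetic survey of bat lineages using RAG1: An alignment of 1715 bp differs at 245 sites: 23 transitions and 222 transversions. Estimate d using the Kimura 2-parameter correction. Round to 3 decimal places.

0.160

P = 23/1715 ≈ 0.013411 and Q = 222/1715 ≈ 0.129446.
Under the Kimura two-parameter model, d = −½ ln(1 − 2P − Q) − ¼ ln(1 − 2Q).
1 − 2P − Q = 0.843732, giving −½ ln(0.843732) = 0.084960.
1 − 2Q = 0.741108, giving −¼ ln(0.741108) = 0.074902.
d = 0.084960 + 0.074902 = 0.159862.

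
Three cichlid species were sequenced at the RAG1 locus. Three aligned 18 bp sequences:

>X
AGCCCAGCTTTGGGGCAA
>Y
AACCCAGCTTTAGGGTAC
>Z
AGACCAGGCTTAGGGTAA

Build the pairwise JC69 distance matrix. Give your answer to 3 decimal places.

X–Y: 4/18 sites differ → p ≈ 0.222222, d = −0.75 ln(1 − 0.296296) = 0.263548 ≈ 0.264.
X–Z: 5/18 sites differ → p ≈ 0.277778, d = −0.75 ln(1 − 0.370371) = 0.346968 ≈ 0.347.
Y–Z: 5/18 sites differ → p ≈ 0.277778, d = −0.75 ln(1 − 0.370371) = 0.346968 ≈ 0.347.

d(X,Y) = 0.264, d(X,Z) = 0.347, d(Y,Z) = 0.347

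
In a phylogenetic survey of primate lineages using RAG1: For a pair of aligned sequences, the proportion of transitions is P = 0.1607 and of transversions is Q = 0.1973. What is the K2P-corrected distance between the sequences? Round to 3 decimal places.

Under the Kimura two-parameter model, d = −½ ln(1 − 2P − Q) − ¼ ln(1 − 2Q).
1 − 2P − Q = 0.4813, giving −½ ln(0.4813) = 0.365632.
1 − 2Q = 0.6054, giving −¼ ln(0.6054) = 0.125466.
d = 0.365632 + 0.125466 = 0.491098.

0.491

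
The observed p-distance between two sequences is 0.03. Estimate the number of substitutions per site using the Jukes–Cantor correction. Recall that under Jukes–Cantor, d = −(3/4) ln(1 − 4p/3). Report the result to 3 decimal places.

d = −(3/4) ln(1 − 4p/3) = −0.75 ln(1 − 0.04) = −0.75 ln(0.96)
  = −0.75 × (-0.040822) = 0.030617 substitutions/site.

0.031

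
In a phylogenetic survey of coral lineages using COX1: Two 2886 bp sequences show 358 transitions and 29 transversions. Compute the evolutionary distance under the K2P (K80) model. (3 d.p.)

P = 358/2886 ≈ 0.124047 and Q = 29/2886 ≈ 0.010049.
Under the Kimura two-parameter model, d = −½ ln(1 − 2P − Q) − ¼ ln(1 − 2Q).
1 − 2P − Q = 0.741857, giving −½ ln(0.741857) = 0.149299.
1 − 2Q = 0.979902, giving −¼ ln(0.979902) = 0.005076.
d = 0.149299 + 0.005076 = 0.154375.

0.154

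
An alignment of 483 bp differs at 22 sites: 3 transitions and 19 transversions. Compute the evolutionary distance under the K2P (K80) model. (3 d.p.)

0.047

P = 3/483 ≈ 0.006211 and Q = 19/483 ≈ 0.039337.
Under the Kimura two-parameter model, d = −½ ln(1 − 2P − Q) − ¼ ln(1 − 2Q).
1 − 2P − Q = 0.948241, giving −½ ln(0.948241) = 0.026573.
1 − 2Q = 0.921326, giving −¼ ln(0.921326) = 0.020485.
d = 0.026573 + 0.020485 = 0.047058.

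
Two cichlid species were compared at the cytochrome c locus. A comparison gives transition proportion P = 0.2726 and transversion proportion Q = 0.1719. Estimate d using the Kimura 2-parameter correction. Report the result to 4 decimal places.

0.7367

Under the Kimura two-parameter model, d = −½ ln(1 − 2P − Q) − ¼ ln(1 − 2Q).
1 − 2P − Q = 0.2829, giving −½ ln(0.2829) = 0.631331.
1 − 2Q = 0.6562, giving −¼ ln(0.6562) = 0.105322.
d = 0.631331 + 0.105322 = 0.736653.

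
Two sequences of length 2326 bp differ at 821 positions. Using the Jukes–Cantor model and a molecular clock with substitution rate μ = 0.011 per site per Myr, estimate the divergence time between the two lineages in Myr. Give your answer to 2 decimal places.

p = 821/2326 ≈ 0.352966.
d = −(3/4) ln(1 − 4p/3) = −0.75 ln(1 − 0.470621) = −0.75 ln(0.529379)
  = −0.75 × (-0.636051) = 0.477038 substitutions/site.
Under a molecular clock d = 2μt, so t = d/(2μ) = 0.477038 / (2 × 0.011) = 21.68 Myr.

21.68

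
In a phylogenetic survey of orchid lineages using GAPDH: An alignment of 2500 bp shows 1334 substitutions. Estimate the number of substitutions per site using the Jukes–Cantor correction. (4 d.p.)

0.9322

p = 1334/2500 = 0.5336.
d = −(3/4) ln(1 − 4p/3) = −0.75 ln(1 − 0.711467) = −0.75 ln(0.288533)
  = −0.75 × (-1.242946) = 0.932210 substitutions/site.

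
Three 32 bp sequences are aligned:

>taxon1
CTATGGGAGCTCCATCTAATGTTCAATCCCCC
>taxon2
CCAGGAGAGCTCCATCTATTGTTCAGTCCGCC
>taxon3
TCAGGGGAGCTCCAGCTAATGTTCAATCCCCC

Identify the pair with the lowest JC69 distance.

taxon1 and taxon3

taxon1–taxon2: 6/32 differ, p = 0.188, d = 0.216.
taxon1–taxon3: 4/32 differ, p = 0.125, d = 0.137.
taxon2–taxon3: 6/32 differ, p = 0.188, d = 0.216.
The smallest distance is between taxon1 and taxon3.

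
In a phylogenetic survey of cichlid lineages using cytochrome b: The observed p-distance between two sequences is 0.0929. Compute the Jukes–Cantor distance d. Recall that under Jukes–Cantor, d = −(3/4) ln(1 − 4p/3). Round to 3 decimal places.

0.099

d = −(3/4) ln(1 − 4p/3) = −0.75 ln(1 − 0.123867) = −0.75 ln(0.876133)
  = −0.75 × (-0.132237) = 0.099178 substitutions/site.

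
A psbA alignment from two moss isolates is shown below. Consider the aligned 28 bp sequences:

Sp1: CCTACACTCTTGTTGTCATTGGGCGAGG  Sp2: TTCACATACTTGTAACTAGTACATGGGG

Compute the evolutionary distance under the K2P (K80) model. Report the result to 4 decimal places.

1.4036

Of 28 sites, 11 differences are transitions and 4 are transversions, so P = 11/28 ≈ 0.392857 and Q = 4/28 ≈ 0.142857.
Under the Kimura two-parameter model, d = −½ ln(1 − 2P − Q) − ¼ ln(1 − 2Q).
1 − 2P − Q = 0.071429, giving −½ ln(0.071429) = 1.319526.
1 − 2Q = 0.714286, giving −¼ ln(0.714286) = 0.084118.
d = 1.319526 + 0.084118 = 1.403644.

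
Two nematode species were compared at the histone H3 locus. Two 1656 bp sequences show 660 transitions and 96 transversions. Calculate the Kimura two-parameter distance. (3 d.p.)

0.997

P = 660/1656 ≈ 0.398551 and Q = 96/1656 ≈ 0.057971.
Under the Kimura two-parameter model, d = −½ ln(1 − 2P − Q) − ¼ ln(1 − 2Q).
1 − 2P − Q = 0.144927, giving −½ ln(0.144927) = 0.965763.
1 − 2Q = 0.884058, giving −¼ ln(0.884058) = 0.030808.
d = 0.965763 + 0.030808 = 0.996571.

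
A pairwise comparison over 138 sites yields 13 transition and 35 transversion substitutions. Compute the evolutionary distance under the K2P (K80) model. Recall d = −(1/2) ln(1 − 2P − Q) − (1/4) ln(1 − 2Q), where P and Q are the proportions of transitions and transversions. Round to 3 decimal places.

P = 13/138 ≈ 0.094203 and Q = 35/138 ≈ 0.253623.
Under the Kimura two-parameter model, d = −½ ln(1 − 2P − Q) − ¼ ln(1 − 2Q).
1 − 2P − Q = 0.557971, giving −½ ln(0.557971) = 0.291724.
1 − 2Q = 0.492754, giving −¼ ln(0.492754) = 0.176936.
d = 0.291724 + 0.176936 = 0.468660.

0.469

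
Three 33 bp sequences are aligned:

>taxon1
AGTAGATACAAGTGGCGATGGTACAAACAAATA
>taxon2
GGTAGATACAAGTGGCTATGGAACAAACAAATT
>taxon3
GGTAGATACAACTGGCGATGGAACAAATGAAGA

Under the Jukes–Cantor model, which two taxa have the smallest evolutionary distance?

taxon1 and taxon2

taxon1–taxon2: 4/33 differ, p = 0.121, d = 0.132.
taxon1–taxon3: 6/33 differ, p = 0.182, d = 0.208.
taxon2–taxon3: 6/33 differ, p = 0.182, d = 0.208.
The smallest distance is between taxon1 and taxon2.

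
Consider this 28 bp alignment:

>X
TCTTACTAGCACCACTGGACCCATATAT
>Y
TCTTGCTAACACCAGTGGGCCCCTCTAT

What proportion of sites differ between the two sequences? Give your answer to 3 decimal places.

The sequences differ at 6 of 28 positions (sites 5, 9, 15, 19, 23, 25).
p = 6/28 = 0.214285… ≈ 0.214 (to 3 d.p.).

0.214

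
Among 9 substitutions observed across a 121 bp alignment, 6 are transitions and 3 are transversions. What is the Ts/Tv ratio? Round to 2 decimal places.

R = 6/3 = 2.00.

2.00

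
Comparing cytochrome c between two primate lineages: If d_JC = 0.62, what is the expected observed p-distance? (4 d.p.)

p = (3/4)(1 − e^(−4d/3)) = 0.75 × (1 − e^(-0.826667)) = 0.75 × (1 − 0.437505) = 0.421871.

0.4219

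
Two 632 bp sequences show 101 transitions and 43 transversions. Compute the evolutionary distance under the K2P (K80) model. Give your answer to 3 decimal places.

0.282

P = 101/632 ≈ 0.15981 and Q = 43/632 ≈ 0.068038.
Under the Kimura two-parameter model, d = −½ ln(1 − 2P − Q) − ¼ ln(1 − 2Q).
1 − 2P − Q = 0.612342, giving −½ ln(0.612342) = 0.245232.
1 − 2Q = 0.863924, giving −¼ ln(0.863924) = 0.036568.
d = 0.245232 + 0.036568 = 0.281800.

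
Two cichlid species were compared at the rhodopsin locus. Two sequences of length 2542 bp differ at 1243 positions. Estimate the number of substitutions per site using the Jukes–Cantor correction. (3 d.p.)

p = 1243/2542 ≈ 0.488985.
d = −(3/4) ln(1 − 4p/3) = −0.75 ln(1 − 0.65198) = −0.75 ln(0.34802)
  = −0.75 × (-1.055495) = 0.791621 substitutions/site.

0.792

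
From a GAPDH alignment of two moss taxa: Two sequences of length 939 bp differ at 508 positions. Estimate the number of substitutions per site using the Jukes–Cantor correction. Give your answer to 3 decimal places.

p = 508/939 ≈ 0.541001.
d = −(3/4) ln(1 − 4p/3) = −0.75 ln(1 − 0.721335) = −0.75 ln(0.278665)
  = −0.75 × (-1.277745) = 0.958309 substitutions/site.

0.958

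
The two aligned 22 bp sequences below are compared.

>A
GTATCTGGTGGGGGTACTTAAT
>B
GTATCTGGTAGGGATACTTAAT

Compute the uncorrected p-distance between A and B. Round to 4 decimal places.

The sequences differ at 2 of 22 positions (sites 10, 14).
p = 2/22 = 0.090909… ≈ 0.0909 (to 4 d.p.).

0.0909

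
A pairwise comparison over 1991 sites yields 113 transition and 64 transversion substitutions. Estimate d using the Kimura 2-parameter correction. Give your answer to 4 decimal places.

0.0953

P = 113/1991 ≈ 0.056755 and Q = 64/1991 ≈ 0.032145.
Under the Kimura two-parameter model, d = −½ ln(1 − 2P − Q) − ¼ ln(1 − 2Q).
1 − 2P − Q = 0.854345, giving −½ ln(0.854345) = 0.078710.
1 − 2Q = 0.93571, giving −¼ ln(0.93571) = 0.016612.
d = 0.078710 + 0.016612 = 0.095322.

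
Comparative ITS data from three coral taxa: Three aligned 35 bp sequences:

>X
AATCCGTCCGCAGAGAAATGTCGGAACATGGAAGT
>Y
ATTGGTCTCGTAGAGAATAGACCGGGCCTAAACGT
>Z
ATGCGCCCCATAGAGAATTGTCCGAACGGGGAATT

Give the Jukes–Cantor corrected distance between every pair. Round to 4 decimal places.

d(X,Y) = 0.7823, d(X,Z) = 0.4582, d(Y,Z) = 0.6355

X–Y: 17/35 sites differ → p ≈ 0.485714, d = −0.75 ln(1 − 0.647619) = 0.782282 ≈ 0.7823.
X–Z: 12/35 sites differ → p ≈ 0.342857, d = −0.75 ln(1 − 0.457143) = 0.458182 ≈ 0.4582.
Y–Z: 15/35 sites differ → p ≈ 0.428571, d = −0.75 ln(1 − 0.571428) = 0.635472 ≈ 0.6355.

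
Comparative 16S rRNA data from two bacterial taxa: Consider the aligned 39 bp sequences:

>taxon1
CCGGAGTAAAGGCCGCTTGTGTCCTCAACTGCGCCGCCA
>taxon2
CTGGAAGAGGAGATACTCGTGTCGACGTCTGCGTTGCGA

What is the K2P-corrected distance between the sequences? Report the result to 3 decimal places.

0.725

Of 39 sites, 11 differences are transitions and 6 are transversions, so P = 11/39 ≈ 0.282051 and Q = 6/39 ≈ 0.153846.
Under the Kimura two-parameter model, d = −½ ln(1 − 2P − Q) − ¼ ln(1 − 2Q).
1 − 2P − Q = 0.282052, giving −½ ln(0.282052) = 0.632832.
1 − 2Q = 0.692308, giving −¼ ln(0.692308) = 0.091931.
d = 0.632832 + 0.091931 = 0.724763.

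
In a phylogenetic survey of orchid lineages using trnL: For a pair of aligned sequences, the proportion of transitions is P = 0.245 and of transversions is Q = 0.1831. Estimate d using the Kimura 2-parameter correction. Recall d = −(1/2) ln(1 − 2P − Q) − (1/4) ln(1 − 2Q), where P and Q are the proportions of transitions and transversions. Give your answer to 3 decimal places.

Under the Kimura two-parameter model, d = −½ ln(1 − 2P − Q) − ¼ ln(1 − 2Q).
1 − 2P − Q = 0.3269, giving −½ ln(0.3269) = 0.559050.
1 − 2Q = 0.6338, giving −¼ ln(0.6338) = 0.114005.
d = 0.559050 + 0.114005 = 0.673055.

0.673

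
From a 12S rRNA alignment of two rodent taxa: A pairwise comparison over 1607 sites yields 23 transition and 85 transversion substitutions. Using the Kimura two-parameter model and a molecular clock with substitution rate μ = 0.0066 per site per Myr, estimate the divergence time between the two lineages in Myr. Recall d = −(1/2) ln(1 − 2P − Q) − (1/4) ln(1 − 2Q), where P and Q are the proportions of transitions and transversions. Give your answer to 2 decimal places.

5.34

P = 23/1607 ≈ 0.014312 and Q = 85/1607 ≈ 0.052894.
Under the Kimura two-parameter model, d = −½ ln(1 − 2P − Q) − ¼ ln(1 − 2Q).
1 − 2P − Q = 0.918482, giving −½ ln(0.918482) = 0.042516.
1 − 2Q = 0.894212, giving −¼ ln(0.894212) = 0.027953.
d = 0.042516 + 0.027953 = 0.070469.
Under a molecular clock d = 2μt, so t = d/(2μ) = 0.070469 / (2 × 0.0066) = 5.34 Myr.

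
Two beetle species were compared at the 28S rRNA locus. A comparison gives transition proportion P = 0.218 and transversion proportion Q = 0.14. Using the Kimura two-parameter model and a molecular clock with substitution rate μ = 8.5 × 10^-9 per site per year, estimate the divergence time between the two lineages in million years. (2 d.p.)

Under the Kimura two-parameter model, d = −½ ln(1 − 2P − Q) − ¼ ln(1 − 2Q).
1 − 2P − Q = 0.424, giving −½ ln(0.424) = 0.429011.
1 − 2Q = 0.72, giving −¼ ln(0.72) = 0.082126.
d = 0.429011 + 0.082126 = 0.511137.
Under a molecular clock d = 2μt, so t = d/(2μ) = 0.511137 / (2 × 8.5 × 10^-9) = 30.07 million years.

30.07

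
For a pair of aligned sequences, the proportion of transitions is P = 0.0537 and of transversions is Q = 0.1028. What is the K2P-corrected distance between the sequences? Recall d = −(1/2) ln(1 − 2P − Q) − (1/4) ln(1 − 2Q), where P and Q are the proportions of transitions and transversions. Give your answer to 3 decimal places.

0.176

Under the Kimura two-parameter model, d = −½ ln(1 − 2P − Q) − ¼ ln(1 − 2Q).
1 − 2P − Q = 0.7898, giving −½ ln(0.7898) = 0.117988.
1 − 2Q = 0.7944, giving −¼ ln(0.7944) = 0.057542.
d = 0.117988 + 0.057542 = 0.175530.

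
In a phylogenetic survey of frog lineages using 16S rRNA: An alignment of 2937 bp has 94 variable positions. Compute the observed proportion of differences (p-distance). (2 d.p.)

0.03

p = 94/2937 = 0.032005… ≈ 0.03 (to 2 d.p.).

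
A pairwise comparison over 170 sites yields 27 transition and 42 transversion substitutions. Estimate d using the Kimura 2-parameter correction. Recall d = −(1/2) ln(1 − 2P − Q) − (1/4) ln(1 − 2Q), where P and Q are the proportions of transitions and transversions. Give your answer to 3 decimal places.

P = 27/170 ≈ 0.158824 and Q = 42/170 ≈ 0.247059.
Under the Kimura two-parameter model, d = −½ ln(1 − 2P − Q) − ¼ ln(1 − 2Q).
1 − 2P − Q = 0.435293, giving −½ ln(0.435293) = 0.415868.
1 − 2Q = 0.505882, giving −¼ ln(0.505882) = 0.170363.
d = 0.415868 + 0.170363 = 0.586231.

0.586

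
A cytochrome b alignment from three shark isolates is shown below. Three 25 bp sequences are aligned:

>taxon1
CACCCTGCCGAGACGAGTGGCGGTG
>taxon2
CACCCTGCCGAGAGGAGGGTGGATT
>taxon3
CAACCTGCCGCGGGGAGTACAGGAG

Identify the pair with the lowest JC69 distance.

taxon1 and taxon2

taxon1–taxon2: 6/25 differ, p = 0.240, d = 0.289.
taxon1–taxon3: 8/25 differ, p = 0.320, d = 0.417.
taxon2–taxon3: 10/25 differ, p = 0.400, d = 0.572.
The smallest distance is between taxon1 and taxon2.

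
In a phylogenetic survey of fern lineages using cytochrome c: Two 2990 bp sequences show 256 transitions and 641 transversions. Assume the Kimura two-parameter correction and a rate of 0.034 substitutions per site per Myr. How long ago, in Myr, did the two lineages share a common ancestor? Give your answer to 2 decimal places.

5.64

P = 256/2990 ≈ 0.085619 and Q = 641/2990 ≈ 0.214381.
Under the Kimura two-parameter model, d = −½ ln(1 − 2P − Q) − ¼ ln(1 − 2Q).
1 − 2P − Q = 0.614381, giving −½ ln(0.614381) = 0.243570.
1 − 2Q = 0.571238, giving −¼ ln(0.571238) = 0.139987.
d = 0.243570 + 0.139987 = 0.383557.
Under a molecular clock d = 2μt, so t = d/(2μ) = 0.383557 / (2 × 0.034) = 5.64 Myr.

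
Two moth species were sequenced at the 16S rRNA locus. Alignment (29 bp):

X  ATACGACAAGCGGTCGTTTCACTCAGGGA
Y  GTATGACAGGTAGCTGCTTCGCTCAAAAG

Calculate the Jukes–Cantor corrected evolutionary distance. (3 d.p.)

The sequences differ at 13 of 29 sites, so p = 13/29 ≈ 0.448276.
d = −(3/4) ln(1 − 4p/3) = −0.75 ln(1 − 0.597701) = −0.75 ln(0.402299)
  = −0.75 × (-0.910560) = 0.682920 substitutions/site.

0.683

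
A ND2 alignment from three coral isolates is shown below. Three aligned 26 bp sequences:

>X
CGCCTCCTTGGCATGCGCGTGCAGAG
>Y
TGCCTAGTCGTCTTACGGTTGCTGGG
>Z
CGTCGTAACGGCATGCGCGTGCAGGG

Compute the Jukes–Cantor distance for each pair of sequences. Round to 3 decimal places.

X–Y: 11/26 sites differ → p ≈ 0.423077, d = −0.75 ln(1 − 0.564103) = 0.622762 ≈ 0.623.
X–Z: 7/26 sites differ → p ≈ 0.269231, d = −0.75 ln(1 − 0.358975) = 0.333515 ≈ 0.334.
Y–Z: 12/26 sites differ → p ≈ 0.461538, d = −0.75 ln(1 − 0.615384) = 0.716632 ≈ 0.717.

d(X,Y) = 0.623, d(X,Z) = 0.334, d(Y,Z) = 0.717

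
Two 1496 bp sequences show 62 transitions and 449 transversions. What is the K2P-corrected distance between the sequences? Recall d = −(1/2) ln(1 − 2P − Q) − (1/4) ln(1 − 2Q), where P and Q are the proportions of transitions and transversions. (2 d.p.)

0.47

P = 62/1496 ≈ 0.041444 and Q = 449/1496 ≈ 0.300134.
Under the Kimura two-parameter model, d = −½ ln(1 − 2P − Q) − ¼ ln(1 − 2Q).
1 − 2P − Q = 0.616978, giving −½ ln(0.616978) = 0.241461.
1 − 2Q = 0.399732, giving −¼ ln(0.399732) = 0.229240.
d = 0.241461 + 0.229240 = 0.470701.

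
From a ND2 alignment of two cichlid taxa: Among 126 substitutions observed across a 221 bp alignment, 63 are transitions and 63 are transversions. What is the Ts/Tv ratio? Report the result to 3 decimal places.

1.000

R = 63/63 = 1.000.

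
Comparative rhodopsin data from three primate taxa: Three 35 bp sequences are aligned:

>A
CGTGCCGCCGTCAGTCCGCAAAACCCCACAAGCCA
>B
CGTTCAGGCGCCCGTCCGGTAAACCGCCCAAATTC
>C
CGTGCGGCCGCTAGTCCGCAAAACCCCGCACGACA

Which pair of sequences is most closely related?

A and C

A–B: 13/35 differ, p = 0.371, d = 0.513.
A–C: 6/35 differ, p = 0.171, d = 0.195.
B–C: 14/35 differ, p = 0.400, d = 0.572.
The smallest distance is between A and C.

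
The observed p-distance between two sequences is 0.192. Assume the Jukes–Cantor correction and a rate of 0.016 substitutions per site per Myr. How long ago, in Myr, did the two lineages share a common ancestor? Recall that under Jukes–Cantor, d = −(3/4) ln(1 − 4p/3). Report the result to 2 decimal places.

d = −(3/4) ln(1 − 4p/3) = −0.75 ln(1 − 0.256) = −0.75 ln(0.744)
  = −0.75 × (-0.295714) = 0.221786 substitutions/site.
Under a molecular clock d = 2μt, so t = d/(2μ) = 0.221786 / (2 × 0.016) = 6.93 Myr.

6.93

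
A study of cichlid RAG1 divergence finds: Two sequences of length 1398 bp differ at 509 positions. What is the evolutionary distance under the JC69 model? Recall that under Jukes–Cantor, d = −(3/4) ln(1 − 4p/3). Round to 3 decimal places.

p = 509/1398 ≈ 0.364092.
d = −(3/4) ln(1 − 4p/3) = −0.75 ln(1 − 0.485456) = −0.75 ln(0.514544)
  = −0.75 × (-0.664474) = 0.498356 substitutions/site.

0.498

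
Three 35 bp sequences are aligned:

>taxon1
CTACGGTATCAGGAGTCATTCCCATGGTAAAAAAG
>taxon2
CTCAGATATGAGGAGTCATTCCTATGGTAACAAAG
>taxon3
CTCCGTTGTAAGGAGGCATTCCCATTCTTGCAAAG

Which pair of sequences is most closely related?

taxon1–taxon2: 6/35 differ, p = 0.171, d = 0.195.
taxon1–taxon3: 10/35 differ, p = 0.286, d = 0.360.
taxon2–taxon3: 10/35 differ, p = 0.286, d = 0.360.
The smallest distance is between taxon1 and taxon2.

taxon1 and taxon2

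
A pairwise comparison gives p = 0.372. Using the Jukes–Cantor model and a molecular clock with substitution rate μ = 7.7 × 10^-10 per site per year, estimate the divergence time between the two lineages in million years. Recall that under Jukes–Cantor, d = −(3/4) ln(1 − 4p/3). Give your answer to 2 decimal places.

d = −(3/4) ln(1 − 4p/3) = −0.75 ln(1 − 0.496) = −0.75 ln(0.504)
  = −0.75 × (-0.685179) = 0.513884 substitutions/site.
Under a molecular clock d = 2μt, so t = d/(2μ) = 0.513884 / (2 × 7.7 × 10^-10) = 333.69 million years.

333.69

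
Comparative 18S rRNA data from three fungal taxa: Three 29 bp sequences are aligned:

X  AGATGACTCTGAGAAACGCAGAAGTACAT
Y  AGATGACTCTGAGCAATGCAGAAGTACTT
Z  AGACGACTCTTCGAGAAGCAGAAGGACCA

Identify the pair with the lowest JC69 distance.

X–Y: 3/29 differ, p = 0.103, d = 0.111.
X–Z: 8/29 differ, p = 0.276, d = 0.344.
Y–Z: 9/29 differ, p = 0.310, d = 0.401.
The smallest distance is between X and Y.

X and Y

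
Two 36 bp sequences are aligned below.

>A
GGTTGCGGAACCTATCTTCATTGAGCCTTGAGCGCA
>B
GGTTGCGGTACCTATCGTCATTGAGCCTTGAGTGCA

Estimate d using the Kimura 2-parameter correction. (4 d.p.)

0.0883

Of 36 sites, 1 differences are transitions and 2 are transversions, so P = 1/36 ≈ 0.027778 and Q = 2/36 ≈ 0.055556.
Under the Kimura two-parameter model, d = −½ ln(1 − 2P − Q) − ¼ ln(1 − 2Q).
1 − 2P − Q = 0.888888, giving −½ ln(0.888888) = 0.058892.
1 − 2Q = 0.888888, giving −¼ ln(0.888888) = 0.029446.
d = 0.058892 + 0.029446 = 0.088338.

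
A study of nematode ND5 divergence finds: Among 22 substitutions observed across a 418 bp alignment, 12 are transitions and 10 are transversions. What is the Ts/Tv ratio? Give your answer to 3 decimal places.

1.200

R = 12/10 = 1.200.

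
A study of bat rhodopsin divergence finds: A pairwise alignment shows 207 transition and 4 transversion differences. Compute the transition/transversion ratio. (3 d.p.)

51.750

R = 207/4 = 51.750.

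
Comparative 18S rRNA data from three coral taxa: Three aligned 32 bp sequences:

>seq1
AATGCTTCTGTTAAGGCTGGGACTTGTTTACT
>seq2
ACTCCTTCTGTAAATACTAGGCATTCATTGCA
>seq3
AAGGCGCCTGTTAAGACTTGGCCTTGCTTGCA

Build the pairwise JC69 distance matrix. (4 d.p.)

d(seq1,seq2) = 0.5199, d(seq1,seq3) = 0.3525, d(seq2,seq3) = 0.4598

seq1–seq2: 12/32 sites differ → p = 0.375, d = −0.75 ln(1 − 0.5) = 0.519860 ≈ 0.5199.
seq1–seq3: 9/32 sites differ → p = 0.28125, d = −0.75 ln(1 − 0.375) = 0.352503 ≈ 0.3525.
seq2–seq3: 11/32 sites differ → p = 0.34375, d = −0.75 ln(1 − 0.458333) = 0.459828 ≈ 0.4598.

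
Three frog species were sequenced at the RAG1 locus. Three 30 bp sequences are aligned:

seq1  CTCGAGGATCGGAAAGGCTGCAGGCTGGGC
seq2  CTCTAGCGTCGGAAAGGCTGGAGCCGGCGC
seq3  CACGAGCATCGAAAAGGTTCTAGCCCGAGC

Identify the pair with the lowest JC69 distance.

seq1 and seq2

seq1–seq2: 7/30 differ, p = 0.233, d = 0.280.
seq1–seq3: 9/30 differ, p = 0.300, d = 0.383.
seq2–seq3: 9/30 differ, p = 0.300, d = 0.383.
The smallest distance is between seq1 and seq2.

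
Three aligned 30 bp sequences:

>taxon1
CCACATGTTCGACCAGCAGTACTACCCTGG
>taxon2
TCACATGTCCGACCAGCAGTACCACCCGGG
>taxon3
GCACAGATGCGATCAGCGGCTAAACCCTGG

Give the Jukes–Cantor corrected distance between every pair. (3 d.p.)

d(taxon1,taxon2) = 0.147, d(taxon1,taxon3) = 0.441, d(taxon2,taxon3) = 0.503

taxon1–taxon2: 4/30 sites differ → p ≈ 0.133333, d = −0.75 ln(1 − 0.177777) = 0.146808 ≈ 0.147.
taxon1–taxon3: 10/30 sites differ → p ≈ 0.333333, d = −0.75 ln(1 − 0.444444) = 0.440839 ≈ 0.441.
taxon2–taxon3: 11/30 sites differ → p ≈ 0.366667, d = −0.75 ln(1 − 0.488889) = 0.503376 ≈ 0.503.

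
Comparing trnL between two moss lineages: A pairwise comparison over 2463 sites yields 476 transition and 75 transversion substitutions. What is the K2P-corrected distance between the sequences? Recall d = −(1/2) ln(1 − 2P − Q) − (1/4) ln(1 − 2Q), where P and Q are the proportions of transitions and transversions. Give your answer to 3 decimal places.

0.285

P = 476/2463 ≈ 0.19326 and Q = 75/2463 ≈ 0.030451.
Under the Kimura two-parameter model, d = −½ ln(1 − 2P − Q) − ¼ ln(1 − 2Q).
1 − 2P − Q = 0.583029, giving −½ ln(0.583029) = 0.269759.
1 − 2Q = 0.939098, giving −¼ ln(0.939098) = 0.015709.
d = 0.269759 + 0.015709 = 0.285468.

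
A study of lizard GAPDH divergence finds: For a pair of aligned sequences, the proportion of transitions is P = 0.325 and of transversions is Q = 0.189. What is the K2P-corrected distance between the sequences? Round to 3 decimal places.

1.032

Under the Kimura two-parameter model, d = −½ ln(1 − 2P − Q) − ¼ ln(1 − 2Q).
1 − 2P − Q = 0.161, giving −½ ln(0.161) = 0.913175.
1 − 2Q = 0.622, giving −¼ ln(0.622) = 0.118704.
d = 0.913175 + 0.118704 = 1.031879.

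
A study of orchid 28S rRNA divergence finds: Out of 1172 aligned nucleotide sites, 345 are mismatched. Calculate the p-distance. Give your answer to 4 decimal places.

p = 345/1172 = 0.294368… ≈ 0.2944 (to 4 d.p.).

0.2944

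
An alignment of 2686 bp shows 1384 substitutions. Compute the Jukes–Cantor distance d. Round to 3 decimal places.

p = 1384/2686 ≈ 0.515264.
d = −(3/4) ln(1 − 4p/3) = −0.75 ln(1 − 0.687019) = −0.75 ln(0.312981)
  = −0.75 × (-1.161613) = 0.871210 substitutions/site.

0.871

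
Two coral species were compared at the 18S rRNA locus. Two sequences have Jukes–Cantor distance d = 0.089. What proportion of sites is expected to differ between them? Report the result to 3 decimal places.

p = (3/4)(1 − e^(−4d/3)) = 0.75 × (1 − e^(-0.118667)) = 0.75 × (1 − 0.888103) = 0.083923.

0.084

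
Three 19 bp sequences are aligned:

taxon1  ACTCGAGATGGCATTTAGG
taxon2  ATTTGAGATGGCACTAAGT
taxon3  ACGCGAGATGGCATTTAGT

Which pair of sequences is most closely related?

taxon1 and taxon3

taxon1–taxon2: 5/19 differ, p = 0.263, d = 0.324.
taxon1–taxon3: 2/19 differ, p = 0.105, d = 0.113.
taxon2–taxon3: 5/19 differ, p = 0.263, d = 0.324.
The smallest distance is between taxon1 and taxon3.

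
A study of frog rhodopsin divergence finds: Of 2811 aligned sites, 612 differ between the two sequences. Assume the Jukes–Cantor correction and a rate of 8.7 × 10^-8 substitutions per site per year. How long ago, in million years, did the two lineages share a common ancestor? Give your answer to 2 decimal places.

p = 612/2811 ≈ 0.217716.
d = −(3/4) ln(1 − 4p/3) = −0.75 ln(1 − 0.290288) = −0.75 ln(0.709712)
  = −0.75 × (-0.342896) = 0.257172 substitutions/site.
Under a molecular clock d = 2μt, so t = d/(2μ) = 0.257172 / (2 × 8.7 × 10^-8) = 1.48 million years.

1.48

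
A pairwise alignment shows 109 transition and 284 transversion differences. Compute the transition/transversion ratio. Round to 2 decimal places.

0.38

R = 109/284 = 0.383802… ≈ 0.38 (to 2 d.p.).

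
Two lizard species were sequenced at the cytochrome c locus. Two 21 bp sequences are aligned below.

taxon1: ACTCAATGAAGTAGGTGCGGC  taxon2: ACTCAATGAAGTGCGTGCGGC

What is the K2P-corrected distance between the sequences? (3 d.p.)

0.102

Of 21 sites, 1 differences are transitions and 1 are transversions, so P = 1/21 ≈ 0.047619 and Q = 1/21 ≈ 0.047619.
Under the Kimura two-parameter model, d = −½ ln(1 − 2P − Q) − ¼ ln(1 − 2Q).
1 − 2P − Q = 0.857143, giving −½ ln(0.857143) = 0.077075.
1 − 2Q = 0.904762, giving −¼ ln(0.904762) = 0.025021.
d = 0.077075 + 0.025021 = 0.102096.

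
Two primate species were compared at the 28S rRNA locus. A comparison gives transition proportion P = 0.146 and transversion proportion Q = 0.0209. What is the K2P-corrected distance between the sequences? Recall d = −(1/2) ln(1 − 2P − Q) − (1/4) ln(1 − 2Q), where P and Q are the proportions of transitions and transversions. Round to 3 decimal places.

Under the Kimura two-parameter model, d = −½ ln(1 − 2P − Q) − ¼ ln(1 − 2Q).
1 − 2P − Q = 0.6871, giving −½ ln(0.6871) = 0.187638.
1 − 2Q = 0.9582, giving −¼ ln(0.9582) = 0.010675.
d = 0.187638 + 0.010675 = 0.198313.

0.198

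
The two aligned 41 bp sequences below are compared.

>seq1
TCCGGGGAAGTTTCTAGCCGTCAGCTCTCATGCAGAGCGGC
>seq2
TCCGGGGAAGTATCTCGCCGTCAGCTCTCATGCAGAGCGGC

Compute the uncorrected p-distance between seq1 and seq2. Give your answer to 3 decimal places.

The sequences differ at 2 of 41 positions (sites 12, 16).
p = 2/41 = 0.048780… ≈ 0.049 (to 3 d.p.).

0.049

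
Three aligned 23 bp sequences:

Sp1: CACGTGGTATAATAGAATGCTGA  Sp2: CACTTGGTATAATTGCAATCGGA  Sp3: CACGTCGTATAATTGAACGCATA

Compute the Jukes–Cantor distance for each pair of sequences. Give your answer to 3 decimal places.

d(Sp1,Sp2) = 0.321, d(Sp1,Sp3) = 0.257, d(Sp2,Sp3) = 0.390

Sp1–Sp2: 6/23 sites differ → p ≈ 0.26087, d = −0.75 ln(1 − 0.347827) = 0.320584 ≈ 0.321.
Sp1–Sp3: 5/23 sites differ → p ≈ 0.217391, d = −0.75 ln(1 − 0.289855) = 0.256715 ≈ 0.257.
Sp2–Sp3: 7/23 sites differ → p ≈ 0.304348, d = −0.75 ln(1 − 0.405797) = 0.390401 ≈ 0.390.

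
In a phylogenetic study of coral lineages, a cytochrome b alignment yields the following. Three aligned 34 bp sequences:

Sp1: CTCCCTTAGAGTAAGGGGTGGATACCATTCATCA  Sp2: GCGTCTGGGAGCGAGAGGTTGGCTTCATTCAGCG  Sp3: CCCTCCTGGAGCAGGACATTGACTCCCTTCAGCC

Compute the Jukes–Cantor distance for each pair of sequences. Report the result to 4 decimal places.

d(Sp1,Sp2) = 0.7405, d(Sp1,Sp3) = 0.6655, d(Sp2,Sp3) = 0.4770

Sp1–Sp2: 16/34 sites differ → p ≈ 0.470588, d = −0.75 ln(1 − 0.627451) = 0.740540 ≈ 0.7405.
Sp1–Sp3: 15/34 sites differ → p ≈ 0.441176, d = −0.75 ln(1 − 0.588235) = 0.665477 ≈ 0.6655.
Sp2–Sp3: 12/34 sites differ → p ≈ 0.352941, d = −0.75 ln(1 − 0.470588) = 0.476991 ≈ 0.4770.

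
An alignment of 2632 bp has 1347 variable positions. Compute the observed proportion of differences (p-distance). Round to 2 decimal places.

0.51

p = 1347/2632 = 0.511778… ≈ 0.51 (to 2 d.p.).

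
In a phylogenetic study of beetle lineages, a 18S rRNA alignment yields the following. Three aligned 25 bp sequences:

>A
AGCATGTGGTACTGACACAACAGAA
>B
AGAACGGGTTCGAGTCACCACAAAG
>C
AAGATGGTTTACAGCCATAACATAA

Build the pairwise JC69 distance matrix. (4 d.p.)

A–B: 11/25 sites differ → p = 0.44, d = −0.75 ln(1 − 0.586667) = 0.662626 ≈ 0.6626.
A–C: 9/25 sites differ → p = 0.36, d = −0.75 ln(1 − 0.48) = 0.490445 ≈ 0.4904.
B–C: 11/25 sites differ → p = 0.44, d = −0.75 ln(1 − 0.586667) = 0.662626 ≈ 0.6626.

d(A,B) = 0.6626, d(A,C) = 0.4904, d(B,C) = 0.6626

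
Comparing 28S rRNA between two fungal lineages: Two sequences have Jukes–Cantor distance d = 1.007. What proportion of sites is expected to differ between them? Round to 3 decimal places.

p = (3/4)(1 − e^(−4d/3)) = 0.75 × (1 − e^(-1.342667)) = 0.75 × (1 − 0.261148) = 0.554139.

0.554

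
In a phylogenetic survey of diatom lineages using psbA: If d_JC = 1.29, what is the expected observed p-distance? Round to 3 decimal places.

0.616

p = (3/4)(1 − e^(−4d/3)) = 0.75 × (1 − e^(-1.72)) = 0.75 × (1 − 0.179066) = 0.615701.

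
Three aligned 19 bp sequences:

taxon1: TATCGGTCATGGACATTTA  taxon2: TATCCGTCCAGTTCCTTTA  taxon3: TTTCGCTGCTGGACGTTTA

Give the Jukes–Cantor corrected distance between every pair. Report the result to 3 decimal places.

d(taxon1,taxon2) = 0.410, d(taxon1,taxon3) = 0.324, d(taxon2,taxon3) = 0.618

taxon1–taxon2: 6/19 sites differ → p ≈ 0.315789, d = −0.75 ln(1 − 0.421052) = 0.409907 ≈ 0.410.
taxon1–taxon3: 5/19 sites differ → p ≈ 0.263158, d = −0.75 ln(1 − 0.350877) = 0.324100 ≈ 0.324.
taxon2–taxon3: 8/19 sites differ → p ≈ 0.421053, d = −0.75 ln(1 − 0.561404) = 0.618132 ≈ 0.618.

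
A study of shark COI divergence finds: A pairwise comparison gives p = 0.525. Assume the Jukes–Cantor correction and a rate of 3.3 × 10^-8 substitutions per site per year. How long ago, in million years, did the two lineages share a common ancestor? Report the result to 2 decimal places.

13.68

d = −(3/4) ln(1 − 4p/3) = −0.75 ln(1 − 0.7) = −0.75 ln(0.3)
  = −0.75 × (-1.203973) = 0.902980 substitutions/site.
Under a molecular clock d = 2μt, so t = d/(2μ) = 0.902980 / (2 × 3.3 × 10^-8) = 13.68 million years.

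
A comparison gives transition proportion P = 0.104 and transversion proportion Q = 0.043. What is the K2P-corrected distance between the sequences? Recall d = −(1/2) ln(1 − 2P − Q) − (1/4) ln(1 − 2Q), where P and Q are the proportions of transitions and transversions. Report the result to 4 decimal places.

Under the Kimura two-parameter model, d = −½ ln(1 − 2P − Q) − ¼ ln(1 − 2Q).
1 − 2P − Q = 0.749, giving −½ ln(0.749) = 0.144508.
1 − 2Q = 0.914, giving −¼ ln(0.914) = 0.022481.
d = 0.144508 + 0.022481 = 0.166989.

0.1670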